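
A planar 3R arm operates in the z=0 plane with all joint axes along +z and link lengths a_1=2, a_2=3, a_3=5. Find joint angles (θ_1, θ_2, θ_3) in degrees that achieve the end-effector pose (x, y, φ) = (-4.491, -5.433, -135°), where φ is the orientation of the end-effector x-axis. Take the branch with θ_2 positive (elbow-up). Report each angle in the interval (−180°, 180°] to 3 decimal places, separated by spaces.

wrist centre = target − a_3·(cos φ, sin φ) = (-0.9555, -1.8975)
cos θ_2 = (4.5133−2²−3²)/(2·2·3) = -0.7072; θ_2 = 135.0096° (elbow-up)
β = atan2(-1.8975,-0.9555) = -116.7275°; ψ = atan2(2.1210,-0.1217) = 93.2834°
θ_1 = β − ψ = -210.0108°
θ_3 = φ − θ_1 − θ_2 = -59.9988° (wrapped to (-180°,180°])

149.989 135.010 -59.999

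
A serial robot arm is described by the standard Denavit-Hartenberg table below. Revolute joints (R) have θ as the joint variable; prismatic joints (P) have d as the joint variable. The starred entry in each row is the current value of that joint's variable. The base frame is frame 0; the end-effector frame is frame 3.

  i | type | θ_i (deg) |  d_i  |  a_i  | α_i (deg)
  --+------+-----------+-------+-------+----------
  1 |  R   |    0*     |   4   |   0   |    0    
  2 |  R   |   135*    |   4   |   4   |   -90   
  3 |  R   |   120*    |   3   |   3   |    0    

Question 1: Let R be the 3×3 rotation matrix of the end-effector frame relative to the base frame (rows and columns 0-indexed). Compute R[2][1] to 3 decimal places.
End-effector y-axis (col 1 of R) = (0.6124,-0.6124,0.5000)
R[2][1] = 0.5000

0.500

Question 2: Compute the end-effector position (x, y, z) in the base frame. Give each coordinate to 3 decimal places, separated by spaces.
after link 1: o_1 = (0.0000, 0.0000, 4.0000)
after link 2: o_2 = (-2.8284, 2.8284, 8.0000)
after link 3: o_3 = (-3.8891, -0.3536, 5.4019)

-3.889 -0.354 5.402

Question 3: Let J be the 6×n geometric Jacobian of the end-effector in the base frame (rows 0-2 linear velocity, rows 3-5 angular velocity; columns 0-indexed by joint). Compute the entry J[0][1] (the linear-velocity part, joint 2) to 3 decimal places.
0.354

axis z_1 = (0.0000,0.0000,1.0000); lever o_n−o_1 = (-3.8891,-0.3536,1.4019)
cross product → J_v[:, 1] = (0.3536,-3.8891,0.0000)
J_ω[:, 1] = z_1
entry J[0][1] = 0.3536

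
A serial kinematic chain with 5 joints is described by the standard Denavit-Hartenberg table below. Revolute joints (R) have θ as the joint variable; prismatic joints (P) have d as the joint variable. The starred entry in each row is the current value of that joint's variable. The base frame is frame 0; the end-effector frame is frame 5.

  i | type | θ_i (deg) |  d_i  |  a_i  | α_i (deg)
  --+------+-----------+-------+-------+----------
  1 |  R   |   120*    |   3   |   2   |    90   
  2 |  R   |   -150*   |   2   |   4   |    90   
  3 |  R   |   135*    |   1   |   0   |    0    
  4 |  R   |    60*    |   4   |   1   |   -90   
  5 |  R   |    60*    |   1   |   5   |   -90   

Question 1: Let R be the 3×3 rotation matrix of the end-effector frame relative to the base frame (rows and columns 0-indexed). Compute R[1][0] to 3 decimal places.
0.673

End-effector x-axis (col 0 of R) = (-0.5377,0.6725,-0.5085)
R[1][0] = 0.6725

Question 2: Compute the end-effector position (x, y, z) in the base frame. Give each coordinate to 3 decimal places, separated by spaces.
-0.341 0.848 3.141

after link 1: o_1 = (-1.0000, 1.7321, 3.0000)
after link 2: o_2 = (2.4641, -0.2679, 1.0000)
after link 3: o_3 = (2.7141, -0.7010, 1.8660)
after link 4: o_4 = (3.0717, -1.8380, 5.8131)
after link 5: o_5 = (-0.3413, 0.8475, 3.1411)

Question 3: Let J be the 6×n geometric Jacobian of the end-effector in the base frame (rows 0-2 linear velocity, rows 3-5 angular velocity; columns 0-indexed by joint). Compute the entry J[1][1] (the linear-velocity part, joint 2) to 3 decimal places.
-0.122

axis z_1 = (0.8660,0.5000,0.0000); lever o_n−o_1 = (0.6587,-0.8845,0.1411)
cross product → J_v[:, 1] = (0.0705,-0.1222,-1.0954)
J_ω[:, 1] = z_1
entry J[1][1] = -0.1222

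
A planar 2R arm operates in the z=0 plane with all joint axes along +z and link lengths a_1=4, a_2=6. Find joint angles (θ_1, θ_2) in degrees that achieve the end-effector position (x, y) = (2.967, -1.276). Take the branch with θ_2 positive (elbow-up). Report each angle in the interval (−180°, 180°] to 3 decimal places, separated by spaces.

-135.007 149.999

cos θ_2 = (10.4313−4²−6²)/(2·4·6) = -0.8660; θ_2 = 149.9988° (elbow-up)
β = atan2(-1.2760,2.9670) = -23.2708°; ψ = atan2(3.0001,-1.1961) = 111.7363°
θ_1 = β − ψ = -135.0071°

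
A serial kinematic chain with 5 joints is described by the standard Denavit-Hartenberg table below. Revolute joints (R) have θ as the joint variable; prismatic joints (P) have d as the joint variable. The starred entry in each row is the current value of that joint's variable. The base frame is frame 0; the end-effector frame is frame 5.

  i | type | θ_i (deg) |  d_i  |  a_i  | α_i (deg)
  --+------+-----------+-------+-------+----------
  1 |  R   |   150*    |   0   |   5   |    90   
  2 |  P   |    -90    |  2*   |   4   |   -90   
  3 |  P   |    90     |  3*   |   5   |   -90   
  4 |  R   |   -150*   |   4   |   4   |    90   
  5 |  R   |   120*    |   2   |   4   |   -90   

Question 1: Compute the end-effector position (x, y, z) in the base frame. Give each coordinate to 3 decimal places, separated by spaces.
-6.428 3.402 3.464

after link 1: o_1 = (-4.3301, 2.5000, 0.0000)
after link 2: o_2 = (-3.3301, 4.2321, -4.0000)
after link 3: o_3 = (-8.4282, 1.4019, -4.0000)
after link 4: o_4 = (-8.4282, 5.4019, 0.0000)
after link 5: o_5 = (-6.4282, 3.4019, 3.4641)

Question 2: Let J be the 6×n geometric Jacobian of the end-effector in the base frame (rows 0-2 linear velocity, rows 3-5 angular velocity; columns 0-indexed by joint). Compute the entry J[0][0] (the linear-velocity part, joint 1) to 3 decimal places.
-3.402

axis z_0 = ẑ; lever o_n−o_0 = (-6.4282,3.4019,3.4641)
cross product → J_v[:, 0] = (-3.4019,-6.4282,0.0000)
J_ω[:, 0] = z_0
entry J[0][0] = -3.4019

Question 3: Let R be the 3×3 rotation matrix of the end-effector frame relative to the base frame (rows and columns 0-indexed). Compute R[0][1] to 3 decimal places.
End-effector y-axis (col 1 of R) = (-1.0000,0.0000,-0.0000)
R[0][1] = -1.0000

-1.000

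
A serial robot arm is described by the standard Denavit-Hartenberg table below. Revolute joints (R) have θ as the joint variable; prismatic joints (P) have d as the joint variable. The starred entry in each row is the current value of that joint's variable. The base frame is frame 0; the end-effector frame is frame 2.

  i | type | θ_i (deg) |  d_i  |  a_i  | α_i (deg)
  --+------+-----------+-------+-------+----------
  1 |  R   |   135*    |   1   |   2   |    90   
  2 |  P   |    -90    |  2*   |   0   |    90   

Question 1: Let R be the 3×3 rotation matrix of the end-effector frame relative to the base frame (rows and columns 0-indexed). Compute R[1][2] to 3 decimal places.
End-effector z-axis (col 2 of R) = (0.7071,-0.7071,-0.0000)
R[1][2] = -0.7071

-0.707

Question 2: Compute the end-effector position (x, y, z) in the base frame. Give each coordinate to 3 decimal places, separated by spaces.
0.000 2.828 1.000

after link 1: o_1 = (-1.4142, 1.4142, 1.0000)
after link 2: o_2 = (0.0000, 2.8284, 1.0000)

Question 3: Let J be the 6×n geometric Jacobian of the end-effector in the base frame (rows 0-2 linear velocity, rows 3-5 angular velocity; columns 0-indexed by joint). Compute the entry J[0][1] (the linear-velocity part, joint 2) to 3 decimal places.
0.707

prismatic axis z_1 = (0.7071,0.7071,0.0000)
J_v[:, 1] = z_1; J_ω[:, 1] = (0,0,0)
entry J[0][1] = 0.7071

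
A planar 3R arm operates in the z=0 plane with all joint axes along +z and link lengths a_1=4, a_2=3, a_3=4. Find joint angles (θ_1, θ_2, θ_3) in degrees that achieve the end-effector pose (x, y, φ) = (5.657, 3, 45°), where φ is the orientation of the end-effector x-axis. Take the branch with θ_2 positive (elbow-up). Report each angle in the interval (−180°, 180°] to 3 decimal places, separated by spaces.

wrist centre = target − a_3·(cos φ, sin φ) = (2.8286, 0.1716)
cos θ_2 = (8.0303−4²−3²)/(2·4·3) = -0.7071; θ_2 = 134.9972° (elbow-up)
β = atan2(0.1716,2.8286) = 3.4711°; ψ = atan2(2.1214,1.8788) = 48.4711°
θ_1 = β − ψ = -45.0000°
θ_3 = φ − θ_1 − θ_2 = -44.9972° (wrapped to (-180°,180°])

-45.000 134.997 -44.997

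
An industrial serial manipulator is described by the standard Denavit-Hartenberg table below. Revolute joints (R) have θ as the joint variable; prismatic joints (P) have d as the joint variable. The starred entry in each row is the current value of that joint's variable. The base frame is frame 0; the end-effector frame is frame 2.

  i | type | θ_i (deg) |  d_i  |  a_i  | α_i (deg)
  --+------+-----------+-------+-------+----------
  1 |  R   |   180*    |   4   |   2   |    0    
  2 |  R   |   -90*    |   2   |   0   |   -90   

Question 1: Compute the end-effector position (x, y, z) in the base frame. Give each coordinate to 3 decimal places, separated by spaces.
after link 1: o_1 = (-2.0000, 0.0000, 4.0000)
after link 2: o_2 = (-2.0000, 0.0000, 6.0000)

-2.000 0.000 6.000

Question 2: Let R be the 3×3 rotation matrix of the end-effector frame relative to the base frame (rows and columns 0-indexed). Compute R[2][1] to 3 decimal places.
End-effector y-axis (col 1 of R) = (-0.0000,0.0000,-1.0000)
R[2][1] = -1.0000

-1.000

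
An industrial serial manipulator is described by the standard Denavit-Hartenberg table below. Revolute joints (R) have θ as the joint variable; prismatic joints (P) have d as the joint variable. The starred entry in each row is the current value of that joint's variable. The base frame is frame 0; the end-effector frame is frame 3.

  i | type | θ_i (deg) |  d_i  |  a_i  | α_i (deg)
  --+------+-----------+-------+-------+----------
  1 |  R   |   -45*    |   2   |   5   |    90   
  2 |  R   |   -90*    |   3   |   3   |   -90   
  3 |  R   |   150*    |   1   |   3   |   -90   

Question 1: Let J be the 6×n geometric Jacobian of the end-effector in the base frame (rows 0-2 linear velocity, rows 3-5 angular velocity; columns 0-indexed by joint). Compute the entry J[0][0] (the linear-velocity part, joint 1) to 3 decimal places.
axis z_0 = ẑ; lever o_n−o_0 = (3.1820,-5.3033,1.5981)
cross product → J_v[:, 0] = (5.3033,3.1820,-0.0000)
J_ω[:, 0] = z_0
entry J[0][0] = 5.3033

5.303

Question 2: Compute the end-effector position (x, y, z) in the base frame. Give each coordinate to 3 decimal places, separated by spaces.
3.182 -5.303 1.598

after link 1: o_1 = (3.5355, -3.5355, 2.0000)
after link 2: o_2 = (1.4142, -5.6569, -1.0000)
after link 3: o_3 = (3.1820, -5.3033, 1.5981)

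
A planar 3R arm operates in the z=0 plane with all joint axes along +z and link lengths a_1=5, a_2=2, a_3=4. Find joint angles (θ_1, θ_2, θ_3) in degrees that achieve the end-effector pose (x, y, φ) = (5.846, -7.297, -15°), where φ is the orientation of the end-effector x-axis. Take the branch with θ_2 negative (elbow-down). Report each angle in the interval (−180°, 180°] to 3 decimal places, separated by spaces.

wrist centre = target − a_3·(cos φ, sin φ) = (1.9823, -6.2617)
cos θ_2 = (43.1387−5²−2²)/(2·5·2) = 0.7069; θ_2 = -45.0140° (elbow-down)
β = atan2(-6.2617,1.9823) = -72.4336°; ψ = atan2(-1.4146,6.4139) = -12.4373°
θ_1 = β − ψ = -59.9963°
θ_3 = φ − θ_1 − θ_2 = 90.0103° (wrapped to (-180°,180°])

-59.996 -45.014 90.010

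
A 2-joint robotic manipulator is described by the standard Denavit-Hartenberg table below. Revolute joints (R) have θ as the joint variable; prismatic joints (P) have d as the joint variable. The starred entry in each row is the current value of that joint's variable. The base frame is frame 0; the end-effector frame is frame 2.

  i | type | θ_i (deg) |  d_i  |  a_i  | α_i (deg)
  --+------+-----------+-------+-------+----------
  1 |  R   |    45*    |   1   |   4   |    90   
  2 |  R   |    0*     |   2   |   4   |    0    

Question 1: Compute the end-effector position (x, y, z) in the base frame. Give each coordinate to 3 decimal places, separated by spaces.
after link 1: o_1 = (2.8284, 2.8284, 1.0000)
after link 2: o_2 = (7.0711, 4.2426, 1.0000)

7.071 4.243 1.000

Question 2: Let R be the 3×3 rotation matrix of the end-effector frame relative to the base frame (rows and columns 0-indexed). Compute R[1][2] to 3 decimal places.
-0.707

End-effector z-axis (col 2 of R) = (0.7071,-0.7071,0.0000)
R[1][2] = -0.7071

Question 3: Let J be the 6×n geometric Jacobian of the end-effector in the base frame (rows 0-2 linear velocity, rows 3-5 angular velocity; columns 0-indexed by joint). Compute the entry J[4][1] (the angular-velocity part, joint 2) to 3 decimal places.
axis z_1 = (0.7071,-0.7071,0.0000); lever o_n−o_1 = (4.2426,1.4142,0.0000)
cross product → J_v[:, 1] = (-0.0000,0.0000,4.0000)
J_ω[:, 1] = z_1
entry J[4][1] = -0.7071

-0.707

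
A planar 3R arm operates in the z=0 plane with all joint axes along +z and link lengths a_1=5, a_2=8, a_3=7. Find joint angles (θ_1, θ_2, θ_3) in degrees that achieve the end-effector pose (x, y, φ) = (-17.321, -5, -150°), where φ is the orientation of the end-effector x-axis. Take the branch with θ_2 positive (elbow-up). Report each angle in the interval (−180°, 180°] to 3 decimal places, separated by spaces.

wrist centre = target − a_3·(cos φ, sin φ) = (-11.2588, -1.5000)
cos θ_2 = (129.0111−5²−8²)/(2·5·8) = 0.5001; θ_2 = 59.9908° (elbow-up)
β = atan2(-1.5000,-11.2588) = -172.4112°; ψ = atan2(6.9276,9.0011) = 37.5831°
θ_1 = β − ψ = -209.9944°
θ_3 = φ − θ_1 − θ_2 = 0.0035° (wrapped to (-180°,180°])

150.006 59.991 0.004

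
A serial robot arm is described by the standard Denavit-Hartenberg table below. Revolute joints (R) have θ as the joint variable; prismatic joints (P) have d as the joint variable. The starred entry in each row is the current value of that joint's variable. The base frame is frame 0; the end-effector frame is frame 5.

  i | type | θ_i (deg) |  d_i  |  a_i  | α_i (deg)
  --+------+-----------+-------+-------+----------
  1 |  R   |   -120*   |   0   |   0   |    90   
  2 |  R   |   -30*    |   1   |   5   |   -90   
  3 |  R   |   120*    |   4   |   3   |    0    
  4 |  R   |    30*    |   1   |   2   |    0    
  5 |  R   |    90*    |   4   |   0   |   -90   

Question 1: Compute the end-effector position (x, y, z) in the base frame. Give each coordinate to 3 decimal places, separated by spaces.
-0.766 -6.522 6.910

after link 1: o_1 = (0.0000, 0.0000, 0.0000)
after link 2: o_2 = (-3.0311, -3.2500, -2.5000)
after link 3: o_3 = (-1.1316, -5.1561, 1.7141)
after link 4: o_4 = (0.2345, -4.7901, 3.4462)
after link 5: o_5 = (-0.7655, -6.5221, 6.9103)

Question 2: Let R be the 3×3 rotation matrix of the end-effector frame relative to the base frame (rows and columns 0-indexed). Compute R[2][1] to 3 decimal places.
End-effector y-axis (col 1 of R) = (0.2500,0.4330,-0.8660)
R[2][1] = -0.8660

-0.866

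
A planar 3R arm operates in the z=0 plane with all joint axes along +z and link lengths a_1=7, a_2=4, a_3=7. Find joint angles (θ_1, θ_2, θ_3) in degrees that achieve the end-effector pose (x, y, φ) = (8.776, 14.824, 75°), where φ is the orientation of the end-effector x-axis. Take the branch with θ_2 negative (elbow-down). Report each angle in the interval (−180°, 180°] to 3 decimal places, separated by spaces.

59.995 -29.984 44.989

wrist centre = target − a_3·(cos φ, sin φ) = (6.9643, 8.0625)
cos θ_2 = (113.5052−7²−4²)/(2·7·4) = 0.8662; θ_2 = -29.9840° (elbow-down)
β = atan2(8.0625,6.9643) = 49.1801°; ψ = atan2(-1.9990,10.4647) = -10.8148°
θ_1 = β − ψ = 59.9949°
θ_3 = φ − θ_1 − θ_2 = 44.9892° (wrapped to (-180°,180°])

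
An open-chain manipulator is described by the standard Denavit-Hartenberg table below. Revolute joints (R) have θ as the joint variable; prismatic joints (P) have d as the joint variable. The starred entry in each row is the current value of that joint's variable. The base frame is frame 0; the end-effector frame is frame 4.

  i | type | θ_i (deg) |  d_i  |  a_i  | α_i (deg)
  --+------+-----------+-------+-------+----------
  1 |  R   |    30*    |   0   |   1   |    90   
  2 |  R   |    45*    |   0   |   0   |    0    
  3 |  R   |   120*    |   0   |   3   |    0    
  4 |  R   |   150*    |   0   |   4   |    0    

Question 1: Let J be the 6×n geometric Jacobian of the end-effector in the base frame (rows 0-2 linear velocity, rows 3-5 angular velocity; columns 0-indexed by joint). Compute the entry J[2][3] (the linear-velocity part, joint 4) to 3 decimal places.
2.828

axis z_3 = (0.5000,-0.8660,0.0000); lever o_n−o_3 = (2.4495,1.4142,-2.8284)
cross product → J_v[:, 3] = (2.4495,1.4142,2.8284)
J_ω[:, 3] = z_3
entry J[2][3] = 2.8284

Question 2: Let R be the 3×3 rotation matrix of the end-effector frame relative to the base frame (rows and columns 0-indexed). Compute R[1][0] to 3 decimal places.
0.354

End-effector x-axis (col 0 of R) = (0.6124,0.3536,-0.7071)
R[1][0] = 0.3536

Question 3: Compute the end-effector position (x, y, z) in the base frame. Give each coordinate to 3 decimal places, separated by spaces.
after link 1: o_1 = (0.8660, 0.5000, 0.0000)
after link 2: o_2 = (0.8660, 0.5000, 0.0000)
after link 3: o_3 = (-1.6435, -0.9489, 0.7765)
after link 4: o_4 = (0.8060, 0.4653, -2.0520)

0.806 0.465 -2.052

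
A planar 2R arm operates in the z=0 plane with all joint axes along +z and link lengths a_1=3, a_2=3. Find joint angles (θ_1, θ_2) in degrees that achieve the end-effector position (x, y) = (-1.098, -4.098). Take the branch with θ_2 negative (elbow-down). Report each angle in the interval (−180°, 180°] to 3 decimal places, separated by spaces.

cos θ_2 = (17.9992−3²−3²)/(2·3·3) = -0.0000; θ_2 = -90.0025° (elbow-down)
β = atan2(-4.0980,-1.0980) = -104.9993°; ψ = atan2(-3.0000,2.9999) = -45.0013°
θ_1 = β − ψ = -59.9980°

-59.998 -90.003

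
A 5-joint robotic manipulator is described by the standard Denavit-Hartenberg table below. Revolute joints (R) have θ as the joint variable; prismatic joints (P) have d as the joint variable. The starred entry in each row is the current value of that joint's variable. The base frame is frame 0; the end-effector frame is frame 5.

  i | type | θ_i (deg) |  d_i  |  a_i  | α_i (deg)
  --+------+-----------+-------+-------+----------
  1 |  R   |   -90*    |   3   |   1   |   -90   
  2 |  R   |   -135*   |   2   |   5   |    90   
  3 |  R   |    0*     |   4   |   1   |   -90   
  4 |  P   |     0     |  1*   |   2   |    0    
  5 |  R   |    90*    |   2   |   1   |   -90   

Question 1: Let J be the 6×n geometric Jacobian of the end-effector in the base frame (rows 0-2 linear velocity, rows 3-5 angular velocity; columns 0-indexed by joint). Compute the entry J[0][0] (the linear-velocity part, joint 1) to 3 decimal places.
-6.778

axis z_0 = ẑ; lever o_n−o_0 = (5.0000,6.7782,6.5355)
cross product → J_v[:, 0] = (-6.7782,5.0000,0.0000)
J_ω[:, 0] = z_0
entry J[0][0] = -6.7782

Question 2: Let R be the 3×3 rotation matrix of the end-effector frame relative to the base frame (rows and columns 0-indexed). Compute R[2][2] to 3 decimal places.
-0.707

End-effector z-axis (col 2 of R) = (0.0000,-0.7071,-0.7071)
R[2][2] = -0.7071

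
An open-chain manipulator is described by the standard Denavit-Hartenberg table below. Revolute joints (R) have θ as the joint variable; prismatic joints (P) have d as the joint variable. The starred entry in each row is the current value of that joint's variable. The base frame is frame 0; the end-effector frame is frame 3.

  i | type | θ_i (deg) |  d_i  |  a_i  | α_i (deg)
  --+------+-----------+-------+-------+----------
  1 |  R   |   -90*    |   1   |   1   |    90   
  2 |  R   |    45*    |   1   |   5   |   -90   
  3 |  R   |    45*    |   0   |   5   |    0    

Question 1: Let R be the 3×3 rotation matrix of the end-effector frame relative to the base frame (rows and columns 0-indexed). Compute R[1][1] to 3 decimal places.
0.500

End-effector y-axis (col 1 of R) = (0.7071,0.5000,-0.5000)
R[1][1] = 0.5000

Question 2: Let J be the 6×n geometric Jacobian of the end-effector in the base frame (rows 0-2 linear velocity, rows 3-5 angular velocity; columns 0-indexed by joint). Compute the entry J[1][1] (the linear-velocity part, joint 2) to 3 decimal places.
axis z_1 = (-1.0000,-0.0000,0.0000); lever o_n−o_1 = (2.5355,-6.0355,6.0355)
cross product → J_v[:, 1] = (0.0000,6.0355,6.0355)
J_ω[:, 1] = z_1
entry J[1][1] = 6.0355

6.036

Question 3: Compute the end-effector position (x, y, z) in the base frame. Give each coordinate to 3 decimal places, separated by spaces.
2.536 -7.036 7.036

after link 1: o_1 = (0.0000, -1.0000, 1.0000)
after link 2: o_2 = (-1.0000, -4.5355, 4.5355)
after link 3: o_3 = (2.5355, -7.0355, 7.0355)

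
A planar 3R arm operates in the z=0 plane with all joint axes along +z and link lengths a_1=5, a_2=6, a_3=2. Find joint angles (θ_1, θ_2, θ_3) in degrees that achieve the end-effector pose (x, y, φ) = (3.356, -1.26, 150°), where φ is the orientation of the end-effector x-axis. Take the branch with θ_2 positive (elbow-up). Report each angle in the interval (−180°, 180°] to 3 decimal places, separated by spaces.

wrist centre = target − a_3·(cos φ, sin φ) = (5.0881, -2.2600)
cos θ_2 = (30.9959−5²−6²)/(2·5·6) = -0.5001; θ_2 = 120.0046° (elbow-up)
β = atan2(-2.2600,5.0881) = -23.9497°; ψ = atan2(5.1959,1.9996) = 68.9514°
θ_1 = β − ψ = -92.9011°
θ_3 = φ − θ_1 − θ_2 = 122.8965° (wrapped to (-180°,180°])

-92.901 120.005 122.897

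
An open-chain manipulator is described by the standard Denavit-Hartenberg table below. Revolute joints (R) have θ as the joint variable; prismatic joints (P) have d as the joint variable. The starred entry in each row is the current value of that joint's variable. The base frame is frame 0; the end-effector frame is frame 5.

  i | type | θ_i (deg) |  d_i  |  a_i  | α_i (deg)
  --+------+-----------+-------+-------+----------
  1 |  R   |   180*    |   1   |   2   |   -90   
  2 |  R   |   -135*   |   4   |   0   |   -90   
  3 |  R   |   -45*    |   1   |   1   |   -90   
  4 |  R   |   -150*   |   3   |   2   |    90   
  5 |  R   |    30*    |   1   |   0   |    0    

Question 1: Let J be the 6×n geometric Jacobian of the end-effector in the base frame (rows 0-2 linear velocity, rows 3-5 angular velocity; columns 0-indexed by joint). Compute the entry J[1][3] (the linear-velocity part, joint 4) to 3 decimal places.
-0.095

axis z_3 = (0.5000,0.7071,0.5000); lever o_n−o_3 = (0.2892,3.6996,0.4787)
cross product → J_v[:, 3] = (-1.5113,-0.0947,1.6453)
J_ω[:, 3] = z_3
entry J[1][3] = -0.0947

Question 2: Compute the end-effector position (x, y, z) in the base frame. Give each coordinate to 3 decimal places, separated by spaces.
-1.918 -1.007 2.686

after link 1: o_1 = (-2.0000, 0.0000, 1.0000)
after link 2: o_2 = (-2.0000, -4.0000, 1.0000)
after link 3: o_3 = (-2.2071, -4.7071, 2.2071)
after link 4: o_4 = (-2.2802, -1.3610, 3.5482)
after link 5: o_5 = (-1.9179, -1.0075, 2.6858)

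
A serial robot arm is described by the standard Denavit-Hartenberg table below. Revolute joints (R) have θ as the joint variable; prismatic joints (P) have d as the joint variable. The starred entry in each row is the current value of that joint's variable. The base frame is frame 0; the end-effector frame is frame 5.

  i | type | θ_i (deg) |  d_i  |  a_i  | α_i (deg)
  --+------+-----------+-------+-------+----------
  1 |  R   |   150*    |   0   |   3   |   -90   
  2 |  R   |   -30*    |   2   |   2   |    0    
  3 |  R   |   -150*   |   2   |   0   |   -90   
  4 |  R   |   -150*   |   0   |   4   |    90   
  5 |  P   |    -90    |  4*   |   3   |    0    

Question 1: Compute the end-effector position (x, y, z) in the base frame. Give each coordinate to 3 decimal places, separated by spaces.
-10.098 2.902 -2.000

after link 1: o_1 = (-2.5981, 1.5000, 0.0000)
after link 2: o_2 = (-5.0981, 0.6340, 1.0000)
after link 3: o_3 = (-6.0981, -1.0981, 1.0000)
after link 4: o_4 = (-10.0981, -1.0981, 1.0000)
after link 5: o_5 = (-10.0981, 2.9019, -2.0000)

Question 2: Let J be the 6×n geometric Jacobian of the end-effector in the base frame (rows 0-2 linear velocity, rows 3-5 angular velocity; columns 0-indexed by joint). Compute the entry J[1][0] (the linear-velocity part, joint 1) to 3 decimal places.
-10.098

axis z_0 = ẑ; lever o_n−o_0 = (-10.0981,2.9019,-2.0000)
cross product → J_v[:, 0] = (-2.9019,-10.0981,0.0000)
J_ω[:, 0] = z_0
entry J[1][0] = -10.0981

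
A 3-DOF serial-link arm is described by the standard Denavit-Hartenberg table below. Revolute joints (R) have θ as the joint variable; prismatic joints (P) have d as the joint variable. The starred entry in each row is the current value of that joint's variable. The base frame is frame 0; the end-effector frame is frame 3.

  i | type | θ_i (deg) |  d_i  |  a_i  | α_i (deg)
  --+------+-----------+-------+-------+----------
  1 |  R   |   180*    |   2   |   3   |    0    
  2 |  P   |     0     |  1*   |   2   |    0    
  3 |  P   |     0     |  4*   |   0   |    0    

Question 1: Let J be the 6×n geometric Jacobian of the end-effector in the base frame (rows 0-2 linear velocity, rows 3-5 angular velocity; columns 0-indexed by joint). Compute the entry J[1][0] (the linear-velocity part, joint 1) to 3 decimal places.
-5.000

axis z_0 = ẑ; lever o_n−o_0 = (-5.0000,0.0000,7.0000)
cross product → J_v[:, 0] = (-0.0000,-5.0000,0.0000)
J_ω[:, 0] = z_0
entry J[1][0] = -5.0000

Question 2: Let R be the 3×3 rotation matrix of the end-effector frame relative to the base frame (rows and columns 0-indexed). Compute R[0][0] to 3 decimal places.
-1.000

End-effector x-axis (col 0 of R) = (-1.0000,0.0000,0.0000)
R[0][0] = -1.0000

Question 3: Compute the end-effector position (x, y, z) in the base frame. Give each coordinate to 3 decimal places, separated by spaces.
after link 1: o_1 = (-3.0000, 0.0000, 2.0000)
after link 2: o_2 = (-5.0000, 0.0000, 3.0000)
after link 3: o_3 = (-5.0000, 0.0000, 7.0000)

-5.000 0.000 7.000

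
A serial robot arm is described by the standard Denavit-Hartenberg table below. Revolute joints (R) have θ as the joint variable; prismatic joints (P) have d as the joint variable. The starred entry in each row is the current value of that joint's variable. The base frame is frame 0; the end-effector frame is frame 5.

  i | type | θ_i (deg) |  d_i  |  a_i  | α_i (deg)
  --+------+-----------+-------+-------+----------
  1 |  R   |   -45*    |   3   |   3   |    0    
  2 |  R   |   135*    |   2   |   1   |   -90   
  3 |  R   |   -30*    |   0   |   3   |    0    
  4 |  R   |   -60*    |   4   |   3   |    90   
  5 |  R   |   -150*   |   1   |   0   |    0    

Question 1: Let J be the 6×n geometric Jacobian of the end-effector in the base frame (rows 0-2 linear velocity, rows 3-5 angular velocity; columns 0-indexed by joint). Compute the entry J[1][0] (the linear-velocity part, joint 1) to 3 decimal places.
axis z_0 = ẑ; lever o_n−o_0 = (-1.8787,0.4768,9.5000)
cross product → J_v[:, 0] = (-0.4768,-1.8787,0.0000)
J_ω[:, 0] = z_0
entry J[1][0] = -1.8787

-1.879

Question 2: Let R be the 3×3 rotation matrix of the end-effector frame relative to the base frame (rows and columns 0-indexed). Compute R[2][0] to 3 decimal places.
-0.866

End-effector x-axis (col 0 of R) = (0.5000,-0.0000,-0.8660)
R[2][0] = -0.8660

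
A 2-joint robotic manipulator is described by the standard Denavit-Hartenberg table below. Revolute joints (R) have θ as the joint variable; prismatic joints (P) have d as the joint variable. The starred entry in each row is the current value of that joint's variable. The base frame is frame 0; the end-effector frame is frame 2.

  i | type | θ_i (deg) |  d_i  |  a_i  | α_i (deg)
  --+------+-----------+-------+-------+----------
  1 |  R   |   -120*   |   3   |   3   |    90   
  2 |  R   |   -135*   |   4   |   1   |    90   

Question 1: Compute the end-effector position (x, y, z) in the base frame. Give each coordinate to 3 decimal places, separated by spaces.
after link 1: o_1 = (-1.5000, -2.5981, 3.0000)
after link 2: o_2 = (-4.6105, 0.0143, 2.2929)

-4.611 0.014 2.293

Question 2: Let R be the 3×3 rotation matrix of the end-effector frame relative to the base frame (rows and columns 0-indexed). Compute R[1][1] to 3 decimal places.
0.500

End-effector y-axis (col 1 of R) = (-0.8660,0.5000,0.0000)
R[1][1] = 0.5000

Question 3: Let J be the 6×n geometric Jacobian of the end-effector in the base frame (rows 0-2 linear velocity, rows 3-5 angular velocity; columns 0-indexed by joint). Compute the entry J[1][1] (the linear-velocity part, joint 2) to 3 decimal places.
axis z_1 = (-0.8660,0.5000,0.0000); lever o_n−o_1 = (-3.1105,2.6124,-0.7071)
cross product → J_v[:, 1] = (-0.3536,-0.6124,-0.7071)
J_ω[:, 1] = z_1
entry J[1][1] = -0.6124

-0.612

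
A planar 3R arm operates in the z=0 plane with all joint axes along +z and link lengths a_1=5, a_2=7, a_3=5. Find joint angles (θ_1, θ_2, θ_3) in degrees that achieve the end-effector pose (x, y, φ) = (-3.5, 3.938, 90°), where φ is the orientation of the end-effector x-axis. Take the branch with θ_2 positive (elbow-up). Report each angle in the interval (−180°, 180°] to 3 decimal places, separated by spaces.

89.996 150.001 -149.997

wrist centre = target − a_3·(cos φ, sin φ) = (-3.5000, -1.0620)
cos θ_2 = (13.3778−5²−7²)/(2·5·7) = -0.8660; θ_2 = 150.0006° (elbow-up)
β = atan2(-1.0620,-3.5000) = -163.1207°; ψ = atan2(3.4999,-1.0622) = 106.8828°
θ_1 = β − ψ = -270.0035°
θ_3 = φ − θ_1 − θ_2 = -149.9971° (wrapped to (-180°,180°])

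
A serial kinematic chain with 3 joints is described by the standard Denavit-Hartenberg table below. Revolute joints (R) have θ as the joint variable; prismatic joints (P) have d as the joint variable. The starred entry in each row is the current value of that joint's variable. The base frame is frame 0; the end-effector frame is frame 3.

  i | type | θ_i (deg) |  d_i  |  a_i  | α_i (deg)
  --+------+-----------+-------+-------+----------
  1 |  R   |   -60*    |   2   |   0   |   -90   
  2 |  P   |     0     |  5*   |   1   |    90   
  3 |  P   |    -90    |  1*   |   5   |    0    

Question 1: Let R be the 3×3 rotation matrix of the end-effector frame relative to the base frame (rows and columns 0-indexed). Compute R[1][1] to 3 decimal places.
End-effector y-axis (col 1 of R) = (0.5000,-0.8660,0.0000)
R[1][1] = -0.8660

-0.866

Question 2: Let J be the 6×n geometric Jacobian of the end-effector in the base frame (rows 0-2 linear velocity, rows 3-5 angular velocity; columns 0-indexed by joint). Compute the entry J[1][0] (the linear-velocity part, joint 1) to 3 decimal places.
0.500

axis z_0 = ẑ; lever o_n−o_0 = (0.5000,-0.8660,3.0000)
cross product → J_v[:, 0] = (0.8660,0.5000,-0.0000)
J_ω[:, 0] = z_0
entry J[1][0] = 0.5000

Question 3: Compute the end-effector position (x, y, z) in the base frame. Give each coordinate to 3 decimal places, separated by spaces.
0.500 -0.866 3.000

after link 1: o_1 = (0.0000, 0.0000, 2.0000)
after link 2: o_2 = (4.8301, 1.6340, 2.0000)
after link 3: o_3 = (0.5000, -0.8660, 3.0000)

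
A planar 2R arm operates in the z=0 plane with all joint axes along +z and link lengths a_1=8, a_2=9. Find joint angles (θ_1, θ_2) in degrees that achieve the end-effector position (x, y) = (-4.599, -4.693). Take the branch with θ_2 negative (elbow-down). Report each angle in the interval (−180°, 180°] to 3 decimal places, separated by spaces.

-58.837 -135.001

cos θ_2 = (43.1750−8²−9²)/(2·8·9) = -0.7071; θ_2 = -135.0009° (elbow-down)
β = atan2(-4.6930,-4.5990) = -134.4204°; ψ = atan2(-6.3639,1.6359) = -75.5833°
θ_1 = β − ψ = -58.8371°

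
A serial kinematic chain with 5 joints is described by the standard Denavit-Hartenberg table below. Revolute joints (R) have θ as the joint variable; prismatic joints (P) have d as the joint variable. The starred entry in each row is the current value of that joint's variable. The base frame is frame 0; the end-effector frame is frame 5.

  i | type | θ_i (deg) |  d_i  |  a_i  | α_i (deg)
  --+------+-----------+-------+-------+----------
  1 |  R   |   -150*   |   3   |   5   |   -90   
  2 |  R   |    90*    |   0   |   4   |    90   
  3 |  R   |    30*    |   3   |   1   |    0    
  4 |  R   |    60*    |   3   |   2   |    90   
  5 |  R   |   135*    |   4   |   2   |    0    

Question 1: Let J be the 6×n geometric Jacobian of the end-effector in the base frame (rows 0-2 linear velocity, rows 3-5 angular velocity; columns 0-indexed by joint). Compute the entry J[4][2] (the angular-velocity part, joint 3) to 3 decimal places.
axis z_2 = (-0.8660,-0.5000,0.0000); lever o_n−o_2 = (-5.8780,-4.6474,-4.8660)
cross product → J_v[:, 2] = (2.4330,-4.2141,1.0858)
J_ω[:, 2] = z_2
entry J[4][2] = -0.5000

-0.500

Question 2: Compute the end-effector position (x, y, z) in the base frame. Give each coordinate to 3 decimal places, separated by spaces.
after link 1: o_1 = (-4.3301, -2.5000, 3.0000)
after link 2: o_2 = (-4.3301, -2.5000, -1.0000)
after link 3: o_3 = (-6.6782, -4.4330, -1.8660)
after link 4: o_4 = (-8.2763, -7.6651, -1.8660)
after link 5: o_5 = (-10.2081, -7.1474, -5.8660)

-10.208 -7.147 -5.866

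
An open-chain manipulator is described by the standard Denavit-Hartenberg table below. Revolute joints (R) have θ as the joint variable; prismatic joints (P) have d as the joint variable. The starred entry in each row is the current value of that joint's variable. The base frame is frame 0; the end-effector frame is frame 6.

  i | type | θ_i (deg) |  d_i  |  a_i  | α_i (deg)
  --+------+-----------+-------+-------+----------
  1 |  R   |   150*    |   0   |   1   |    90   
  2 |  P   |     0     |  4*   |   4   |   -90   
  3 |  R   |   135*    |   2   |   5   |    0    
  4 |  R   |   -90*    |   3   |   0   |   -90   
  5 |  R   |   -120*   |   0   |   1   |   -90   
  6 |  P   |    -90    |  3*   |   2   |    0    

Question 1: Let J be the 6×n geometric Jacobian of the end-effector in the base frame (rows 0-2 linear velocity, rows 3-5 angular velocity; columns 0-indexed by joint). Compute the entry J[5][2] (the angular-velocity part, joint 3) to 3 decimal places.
1.000

axis z_2 = (0.0000,0.0000,1.0000); lever o_n−o_2 = (-0.2149,-7.3045,7.3660)
cross product → J_v[:, 2] = (7.3045,-0.2149,0.0000)
J_ω[:, 2] = z_2
entry J[5][2] = 1.0000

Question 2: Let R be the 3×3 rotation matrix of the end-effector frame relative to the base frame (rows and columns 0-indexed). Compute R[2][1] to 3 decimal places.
0.866

End-effector y-axis (col 1 of R) = (0.4830,0.1294,0.8660)
R[2][1] = 0.8660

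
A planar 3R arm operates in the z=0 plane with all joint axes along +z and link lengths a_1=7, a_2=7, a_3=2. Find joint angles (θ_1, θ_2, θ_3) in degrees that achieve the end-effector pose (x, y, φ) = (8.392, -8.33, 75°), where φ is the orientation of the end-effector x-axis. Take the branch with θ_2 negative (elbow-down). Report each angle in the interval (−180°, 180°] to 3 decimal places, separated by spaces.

wrist centre = target − a_3·(cos φ, sin φ) = (7.8744, -10.2619)
cos θ_2 = (167.3112−7²−7²)/(2·7·7) = 0.7073; θ_2 = -44.9878° (elbow-down)
β = atan2(-10.2619,7.8744) = -52.4994°; ψ = atan2(-4.9487,11.9508) = -22.4939°
θ_1 = β − ψ = -30.0055°
θ_3 = φ − θ_1 − θ_2 = 149.9933° (wrapped to (-180°,180°])

-30.005 -44.988 149.993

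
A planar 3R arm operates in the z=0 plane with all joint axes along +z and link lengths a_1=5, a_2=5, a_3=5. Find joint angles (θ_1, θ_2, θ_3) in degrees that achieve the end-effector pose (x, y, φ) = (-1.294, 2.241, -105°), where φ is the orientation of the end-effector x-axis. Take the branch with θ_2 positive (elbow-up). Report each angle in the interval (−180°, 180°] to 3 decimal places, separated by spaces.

wrist centre = target − a_3·(cos φ, sin φ) = (0.0001, 7.0706)
cos θ_2 = (49.9938−5²−5²)/(2·5·5) = -0.0001; θ_2 = 90.0071° (elbow-up)
β = atan2(7.0706,0.0001) = 89.9992°; ψ = atan2(5.0000,4.9994) = 45.0036°
θ_1 = β − ψ = 44.9957°
θ_3 = φ − θ_1 − θ_2 = 119.9972° (wrapped to (-180°,180°])

44.996 90.007 119.997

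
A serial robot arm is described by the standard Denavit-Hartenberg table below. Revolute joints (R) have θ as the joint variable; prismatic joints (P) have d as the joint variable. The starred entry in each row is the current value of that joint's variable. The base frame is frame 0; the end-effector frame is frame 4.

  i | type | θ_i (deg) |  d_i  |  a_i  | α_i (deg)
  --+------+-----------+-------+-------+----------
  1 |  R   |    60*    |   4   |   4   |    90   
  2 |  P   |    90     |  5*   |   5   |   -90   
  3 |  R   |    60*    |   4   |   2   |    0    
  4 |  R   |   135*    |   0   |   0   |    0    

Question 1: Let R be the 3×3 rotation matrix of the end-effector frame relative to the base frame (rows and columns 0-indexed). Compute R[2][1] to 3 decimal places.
0.259

End-effector y-axis (col 1 of R) = (0.8365,-0.4830,0.2588)
R[2][1] = 0.2588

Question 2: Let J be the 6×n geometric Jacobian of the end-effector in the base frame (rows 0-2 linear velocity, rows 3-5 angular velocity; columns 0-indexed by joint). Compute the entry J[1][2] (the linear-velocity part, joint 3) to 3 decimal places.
axis z_2 = (-0.5000,-0.8660,0.0000); lever o_n−o_2 = (-3.5000,-2.5981,1.0000)
cross product → J_v[:, 2] = (-0.8660,0.5000,-1.7321)
J_ω[:, 2] = z_2
entry J[1][2] = 0.5000

0.500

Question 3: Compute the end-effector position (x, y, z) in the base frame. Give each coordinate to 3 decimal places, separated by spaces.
2.830 -1.634 10.000

after link 1: o_1 = (2.0000, 3.4641, 4.0000)
after link 2: o_2 = (6.3301, 0.9641, 9.0000)
after link 3: o_3 = (2.8301, -1.6340, 10.0000)
after link 4: o_4 = (2.8301, -1.6340, 10.0000)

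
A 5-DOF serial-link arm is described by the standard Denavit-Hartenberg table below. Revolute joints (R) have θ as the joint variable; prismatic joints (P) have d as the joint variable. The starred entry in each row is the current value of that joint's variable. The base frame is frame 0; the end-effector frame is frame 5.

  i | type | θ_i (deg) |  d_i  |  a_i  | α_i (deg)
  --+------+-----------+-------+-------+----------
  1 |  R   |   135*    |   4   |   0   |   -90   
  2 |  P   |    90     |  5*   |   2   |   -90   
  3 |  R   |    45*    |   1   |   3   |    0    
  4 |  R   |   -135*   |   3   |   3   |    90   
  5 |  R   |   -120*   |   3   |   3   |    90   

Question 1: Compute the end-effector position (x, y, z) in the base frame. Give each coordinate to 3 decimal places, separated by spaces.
after link 1: o_1 = (0.0000, 0.0000, 4.0000)
after link 2: o_2 = (-3.5355, -3.5355, 2.0000)
after link 3: o_3 = (-1.3284, -2.7426, -0.1213)
after link 4: o_4 = (-1.3284, -6.9853, -0.1213)
after link 5: o_5 = (-2.1049, -4.0875, 2.8787)

-2.105 -4.088 2.879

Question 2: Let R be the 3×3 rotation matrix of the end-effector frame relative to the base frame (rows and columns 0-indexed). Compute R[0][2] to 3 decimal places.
0.966

End-effector z-axis (col 2 of R) = (0.9659,0.2588,0.0000)
R[0][2] = 0.9659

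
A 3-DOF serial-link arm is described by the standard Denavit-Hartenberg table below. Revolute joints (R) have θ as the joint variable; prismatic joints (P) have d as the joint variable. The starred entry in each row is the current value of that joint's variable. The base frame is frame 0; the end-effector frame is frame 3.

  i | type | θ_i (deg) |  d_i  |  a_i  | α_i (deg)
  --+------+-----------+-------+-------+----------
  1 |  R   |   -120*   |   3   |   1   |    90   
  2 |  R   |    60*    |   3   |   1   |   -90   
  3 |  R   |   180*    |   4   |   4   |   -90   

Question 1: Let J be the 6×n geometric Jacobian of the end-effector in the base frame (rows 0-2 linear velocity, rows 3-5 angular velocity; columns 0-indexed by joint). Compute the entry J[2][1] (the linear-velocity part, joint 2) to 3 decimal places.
axis z_1 = (-0.8660,0.5000,0.0000); lever o_n−o_1 = (-0.1160,5.7990,-0.5981)
cross product → J_v[:, 1] = (-0.2990,-0.5179,-4.9641)
J_ω[:, 1] = z_1
entry J[2][1] = -4.9641

-4.964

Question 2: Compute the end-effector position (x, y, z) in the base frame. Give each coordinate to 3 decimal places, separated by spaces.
-0.616 4.933 2.402

after link 1: o_1 = (-0.5000, -0.8660, 3.0000)
after link 2: o_2 = (-3.3481, 0.2010, 3.8660)
after link 3: o_3 = (-0.6160, 4.9330, 2.4019)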